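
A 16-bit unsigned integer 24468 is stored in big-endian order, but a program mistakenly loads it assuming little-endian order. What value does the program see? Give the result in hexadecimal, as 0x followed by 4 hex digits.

24468 in 16-bit hexadecimal is 0x5F94.
Stored big-endian, the bytes at ascending addresses are 5F 94.
Read back as little-endian, the first byte is least significant, giving 0x945F.

0x945F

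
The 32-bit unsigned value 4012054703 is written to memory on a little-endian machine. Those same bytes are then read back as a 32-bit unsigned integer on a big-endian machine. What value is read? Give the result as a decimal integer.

2937594863

4012054703 in 32-bit hexadecimal is 0xEF2318AF.
Stored little-endian, the bytes at ascending addresses are AF 18 23 EF.
Read back as big-endian, the last byte is least significant, giving 0xAF1823EF.
0xAF1823EF = 2937594863.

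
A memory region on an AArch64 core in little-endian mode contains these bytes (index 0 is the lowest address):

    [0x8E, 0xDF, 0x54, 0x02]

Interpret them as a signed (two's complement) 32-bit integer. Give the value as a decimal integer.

Little-endian stores the least-significant byte at the lowest address.
Reassemble most-significant byte first: 02 54 DF 8E → 0x0254DF8E.
0x0254DF8E = 39116686.

39116686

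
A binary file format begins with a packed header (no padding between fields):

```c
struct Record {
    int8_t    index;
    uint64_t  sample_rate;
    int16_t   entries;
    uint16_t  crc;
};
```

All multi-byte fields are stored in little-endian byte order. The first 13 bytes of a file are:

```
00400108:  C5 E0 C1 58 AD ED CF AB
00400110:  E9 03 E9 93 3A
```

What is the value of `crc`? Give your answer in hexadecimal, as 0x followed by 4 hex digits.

`crc` follows `index` (1 B), `sample_rate` (8 B), `entries` (2 B), so it starts at offset 1 + 8 + 2 = 11 and occupies 2 bytes.
Bytes at offsets 11..12: 93 3A.
Little-endian: lowest address holds the least-significant byte.
Reassemble most-significant byte first: 3A 93 → 0x3A93.

0x3A93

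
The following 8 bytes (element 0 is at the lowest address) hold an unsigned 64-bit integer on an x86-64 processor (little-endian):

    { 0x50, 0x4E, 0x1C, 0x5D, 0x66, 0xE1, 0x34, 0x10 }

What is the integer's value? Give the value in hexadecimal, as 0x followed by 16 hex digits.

0x1034E1665D1C4E50

In little-endian order the low byte comes first in memory.
Reassemble most-significant byte first: 10 34 E1 66 5D 1C 4E 50 → 0x1034E1665D1C4E50.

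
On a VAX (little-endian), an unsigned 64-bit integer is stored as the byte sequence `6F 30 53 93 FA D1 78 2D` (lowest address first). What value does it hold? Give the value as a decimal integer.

Little-endian: lowest address holds the least-significant byte.
Reassemble most-significant byte first: 2D 78 D1 FA 93 53 30 6F → 0x2D78D1FA9353306F.
0x2D78D1FA9353306F = 3276599603055767663.

3276599603055767663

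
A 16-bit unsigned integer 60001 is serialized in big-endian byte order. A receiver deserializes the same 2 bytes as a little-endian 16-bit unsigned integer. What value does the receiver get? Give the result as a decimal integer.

25066

60001 in 16-bit hexadecimal is 0xEA61.
Stored big-endian, the bytes at ascending addresses are EA 61.
Read back as little-endian, the first byte is least significant, giving 0x61EA.
0x61EA = 25066.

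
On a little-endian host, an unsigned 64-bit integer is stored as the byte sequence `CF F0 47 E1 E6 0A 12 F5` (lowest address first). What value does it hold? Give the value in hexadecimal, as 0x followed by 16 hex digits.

In little-endian order the low byte comes first in memory.
Reassemble most-significant byte first: F5 12 0A E6 E1 47 F0 CF → 0xF5120AE6E147F0CF.

0xF5120AE6E147F0CF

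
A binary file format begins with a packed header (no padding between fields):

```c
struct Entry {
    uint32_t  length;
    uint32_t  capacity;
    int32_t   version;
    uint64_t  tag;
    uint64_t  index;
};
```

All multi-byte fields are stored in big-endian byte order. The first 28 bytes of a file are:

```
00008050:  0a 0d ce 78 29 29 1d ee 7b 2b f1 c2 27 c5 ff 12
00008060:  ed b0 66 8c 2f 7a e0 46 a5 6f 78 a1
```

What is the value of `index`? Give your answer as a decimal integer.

`index` follows `length` (4 B), `capacity` (4 B), `version` (4 B), `tag` (8 B), so it starts at offset 4 + 4 + 4 + 8 = 20 and occupies 8 bytes.
Bytes at offsets 20..27: 2F 7A E0 46 A5 6F 78 A1.
Big-endian stores the most-significant byte at the lowest address.
The bytes are already most-significant first: 0x2F7AE046A56F78A1.
0x2F7AE046A56F78A1 = 3421293460969191585.

3421293460969191585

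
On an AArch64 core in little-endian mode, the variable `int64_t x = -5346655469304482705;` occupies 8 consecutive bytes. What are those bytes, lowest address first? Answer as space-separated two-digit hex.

Two's complement of -5346655469304482705 in 64 bits: 5346655469304482705 = 0x4A3322D2504B0B91; invert → 0xB5CCDD2DAFB4F46E; add 1 → 0xB5CCDD2DAFB4F46F.
Split into bytes (most-significant first): B5 CC DD 2D AF B4 F4 6F.
In little-endian order the low byte comes first in memory.
So at ascending addresses the bytes are 6F F4 B4 AF 2D DD CC B5.

6F F4 B4 AF 2D DD CC B5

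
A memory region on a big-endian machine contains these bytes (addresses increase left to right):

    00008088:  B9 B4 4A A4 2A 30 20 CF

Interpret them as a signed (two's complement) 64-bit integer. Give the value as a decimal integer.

Big-endian: lowest address holds the most-significant byte.
The bytes are already most-significant first: 0xB9B44AA42A3020CF.
Top bit is set, so as a signed 64-bit value this is 0xB9B44AA42A3020CF − 2^64 = -5065341611942076209.

-5065341611942076209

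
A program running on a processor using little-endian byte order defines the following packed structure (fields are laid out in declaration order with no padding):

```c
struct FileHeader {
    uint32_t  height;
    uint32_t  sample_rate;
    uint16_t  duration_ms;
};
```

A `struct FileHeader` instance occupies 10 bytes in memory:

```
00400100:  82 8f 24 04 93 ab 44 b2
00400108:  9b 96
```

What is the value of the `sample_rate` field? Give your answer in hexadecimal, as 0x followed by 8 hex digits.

`sample_rate` follows `height` (4 bytes), so it starts at byte offset 4 and occupies 4 bytes.
Bytes at offsets 4..7: 93 AB 44 B2.
Little-endian stores the least-significant byte at the lowest address.
Reassemble most-significant byte first: B2 44 AB 93 → 0xB244AB93.

0xB244AB93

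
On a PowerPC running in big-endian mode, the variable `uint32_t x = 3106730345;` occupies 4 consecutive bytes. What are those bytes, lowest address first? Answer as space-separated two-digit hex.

B9 2C F1 69

3106730345 in hexadecimal, padded to 32 bits, is 0xB92CF169.
Split into bytes (most-significant first): B9 2C F1 69.
In big-endian order the high byte comes first in memory.
So the memory order matches the most-significant-first order: B9 2C F1 69.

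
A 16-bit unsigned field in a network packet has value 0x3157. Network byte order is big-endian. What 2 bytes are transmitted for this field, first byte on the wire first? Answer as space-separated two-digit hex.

31 57

Split into bytes (most-significant first): 31 57.
Big-endian: lowest address holds the most-significant byte.
So the memory order matches the most-significant-first order: 31 57.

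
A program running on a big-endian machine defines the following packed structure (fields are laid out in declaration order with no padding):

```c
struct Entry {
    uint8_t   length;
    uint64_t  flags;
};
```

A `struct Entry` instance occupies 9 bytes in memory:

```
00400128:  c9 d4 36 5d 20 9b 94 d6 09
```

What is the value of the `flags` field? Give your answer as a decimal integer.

15291511979413657097

`flags` follows `length` (1 byte), so it starts at byte offset 1 and occupies 8 bytes.
Bytes at offsets 1..8: D4 36 5D 20 9B 94 D6 09.
In big-endian order the high byte comes first in memory.
The bytes are already most-significant first: 0xD4365D209B94D609.
0xD4365D209B94D609 = 15291511979413657097.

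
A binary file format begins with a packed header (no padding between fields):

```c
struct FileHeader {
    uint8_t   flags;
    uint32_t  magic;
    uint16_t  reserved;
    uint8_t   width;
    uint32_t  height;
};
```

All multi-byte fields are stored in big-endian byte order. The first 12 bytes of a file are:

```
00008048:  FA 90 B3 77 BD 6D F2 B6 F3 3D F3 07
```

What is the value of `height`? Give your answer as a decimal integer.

`height` follows `flags` (1 B), `magic` (4 B), `reserved` (2 B), `width` (1 B), so it starts at offset 1 + 4 + 2 + 1 = 8 and occupies 4 bytes.
Bytes at offsets 8..11: F3 3D F3 07.
Big-endian: lowest address holds the most-significant byte.
The bytes are already most-significant first: 0xF33DF307.
0xF33DF307 = 4080923399.

4080923399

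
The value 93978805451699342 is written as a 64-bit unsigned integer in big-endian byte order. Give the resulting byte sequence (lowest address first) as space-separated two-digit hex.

93978805451699342 in hexadecimal, padded to 64 bits, is 0x014DE139C35D348E.
Split into bytes (most-significant first): 01 4D E1 39 C3 5D 34 8E.
Big-endian: lowest address holds the most-significant byte.
So the memory order matches the most-significant-first order: 01 4D E1 39 C3 5D 34 8E.

01 4D E1 39 C3 5D 34 8E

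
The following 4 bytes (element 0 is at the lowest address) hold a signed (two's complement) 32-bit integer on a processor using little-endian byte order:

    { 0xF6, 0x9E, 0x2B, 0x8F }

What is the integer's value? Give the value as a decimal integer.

-1892966666

Little-endian: lowest address holds the least-significant byte.
Reassemble most-significant byte first: 8F 2B 9E F6 → 0x8F2B9EF6.
Top bit is set, so as a signed 32-bit value this is 0x8F2B9EF6 − 2^32 = -1892966666.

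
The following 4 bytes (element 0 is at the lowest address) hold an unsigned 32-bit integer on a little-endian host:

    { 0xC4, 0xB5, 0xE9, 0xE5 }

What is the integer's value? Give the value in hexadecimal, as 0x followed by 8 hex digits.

In little-endian order the low byte comes first in memory.
Reassemble most-significant byte first: E5 E9 B5 C4 → 0xE5E9B5C4.

0xE5E9B5C4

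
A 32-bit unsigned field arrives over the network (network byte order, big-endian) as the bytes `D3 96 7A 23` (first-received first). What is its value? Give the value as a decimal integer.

3549854243

In big-endian order the high byte comes first in memory.
The bytes are already most-significant first: 0xD3967A23.
0xD3967A23 = 3549854243.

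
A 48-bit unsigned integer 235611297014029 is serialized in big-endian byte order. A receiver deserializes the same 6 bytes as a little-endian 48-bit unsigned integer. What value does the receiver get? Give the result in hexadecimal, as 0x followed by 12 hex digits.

235611297014029 in 48-bit hexadecimal is 0xD64987A9E10D.
Stored big-endian, the bytes at ascending addresses are D6 49 87 A9 E1 0D.
Read back as little-endian, the first byte is least significant, giving 0x0DE1A98749D6.

0x0DE1A98749D6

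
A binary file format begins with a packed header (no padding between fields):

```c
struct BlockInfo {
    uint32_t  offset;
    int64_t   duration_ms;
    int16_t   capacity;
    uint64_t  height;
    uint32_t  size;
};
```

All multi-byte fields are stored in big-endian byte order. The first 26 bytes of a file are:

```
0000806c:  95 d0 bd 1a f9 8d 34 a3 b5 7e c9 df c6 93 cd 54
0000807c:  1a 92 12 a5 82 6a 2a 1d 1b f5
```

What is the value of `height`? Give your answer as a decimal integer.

`height` follows `offset` (4 B), `duration_ms` (8 B), `capacity` (2 B), so it starts at offset 4 + 8 + 2 = 14 and occupies 8 bytes.
Bytes at offsets 14..21: CD 54 1A 92 12 A5 82 6A.
Big-endian stores the most-significant byte at the lowest address.
The bytes are already most-significant first: 0xCD541A9212A5826A.
0xCD541A9212A5826A = 14795479890499306090.

14795479890499306090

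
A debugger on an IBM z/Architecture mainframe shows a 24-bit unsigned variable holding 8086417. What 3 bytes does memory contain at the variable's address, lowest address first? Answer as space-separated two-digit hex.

7B 63 91

8086417 in hexadecimal, padded to 24 bits, is 0x7B6391.
Split into bytes (most-significant first): 7B 63 91.
Big-endian stores the most-significant byte at the lowest address.
So the memory order matches the most-significant-first order: 7B 63 91.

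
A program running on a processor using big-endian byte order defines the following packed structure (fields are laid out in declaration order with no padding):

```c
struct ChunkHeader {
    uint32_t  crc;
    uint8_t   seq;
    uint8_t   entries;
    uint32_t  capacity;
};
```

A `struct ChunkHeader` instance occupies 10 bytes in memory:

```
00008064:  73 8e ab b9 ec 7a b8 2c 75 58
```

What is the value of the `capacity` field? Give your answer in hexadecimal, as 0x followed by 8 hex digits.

0xB82C7558

`capacity` follows `crc` (4 B), `seq` (1 B), `entries` (1 B), so it starts at offset 4 + 1 + 1 = 6 and occupies 4 bytes.
Bytes at offsets 6..9: B8 2C 75 58.
Big-endian stores the most-significant byte at the lowest address.
The bytes are already most-significant first: 0xB82C7558.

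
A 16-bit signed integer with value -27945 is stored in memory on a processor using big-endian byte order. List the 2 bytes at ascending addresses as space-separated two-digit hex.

92 D7

Two's complement of -27945 in 16 bits: 27945 = 0x6D29; invert → 0x92D6; add 1 → 0x92D7.
Split into bytes (most-significant first): 92 D7.
In big-endian order the high byte comes first in memory.
So the memory order matches the most-significant-first order: 92 D7.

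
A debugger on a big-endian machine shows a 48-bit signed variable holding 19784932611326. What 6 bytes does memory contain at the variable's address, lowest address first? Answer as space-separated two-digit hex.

11 FE 89 E1 54 FE

19784932611326 in hexadecimal, padded to 48 bits, is 0x11FE89E154FE.
Split into bytes (most-significant first): 11 FE 89 E1 54 FE.
Big-endian: lowest address holds the most-significant byte.
So the memory order matches the most-significant-first order: 11 FE 89 E1 54 FE.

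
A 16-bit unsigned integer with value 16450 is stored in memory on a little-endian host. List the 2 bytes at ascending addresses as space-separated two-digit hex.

42 40

16450 in hexadecimal, padded to 16 bits, is 0x4042.
Split into bytes (most-significant first): 40 42.
Little-endian: lowest address holds the least-significant byte.
So at ascending addresses the bytes are 42 40.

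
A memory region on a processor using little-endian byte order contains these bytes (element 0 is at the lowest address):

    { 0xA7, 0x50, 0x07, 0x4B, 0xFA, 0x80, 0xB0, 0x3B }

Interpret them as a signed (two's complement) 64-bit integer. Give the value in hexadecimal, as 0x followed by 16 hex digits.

Little-endian: lowest address holds the least-significant byte.
Reassemble most-significant byte first: 3B B0 80 FA 4B 07 50 A7 → 0x3BB080FA4B0750A7.

0x3BB080FA4B0750A7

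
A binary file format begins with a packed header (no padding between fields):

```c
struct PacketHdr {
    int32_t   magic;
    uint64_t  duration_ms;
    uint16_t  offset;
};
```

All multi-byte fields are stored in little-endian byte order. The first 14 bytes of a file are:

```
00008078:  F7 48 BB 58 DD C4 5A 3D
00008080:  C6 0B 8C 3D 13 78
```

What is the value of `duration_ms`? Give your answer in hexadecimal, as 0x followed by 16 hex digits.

0x3D8C0BC63D5AC4DD

`duration_ms` follows `magic` (4 bytes), so it starts at byte offset 4 and occupies 8 bytes.
Bytes at offsets 4..11: DD C4 5A 3D C6 0B 8C 3D.
Little-endian: lowest address holds the least-significant byte.
Reassemble most-significant byte first: 3D 8C 0B C6 3D 5A C4 DD → 0x3D8C0BC63D5AC4DD.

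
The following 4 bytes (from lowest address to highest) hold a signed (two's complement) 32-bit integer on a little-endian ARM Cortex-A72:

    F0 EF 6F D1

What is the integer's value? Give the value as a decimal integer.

-781193232

Little-endian stores the least-significant byte at the lowest address.
Reassemble most-significant byte first: D1 6F EF F0 → 0xD16FEFF0.
Top bit is set, so as a signed 32-bit value this is 0xD16FEFF0 − 2^32 = -781193232.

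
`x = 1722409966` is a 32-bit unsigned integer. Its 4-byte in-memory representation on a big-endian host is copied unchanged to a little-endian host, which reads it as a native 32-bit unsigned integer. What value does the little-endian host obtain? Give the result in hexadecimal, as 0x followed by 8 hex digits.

0xEEE3A966

1722409966 in 32-bit hexadecimal is 0x66A9E3EE.
Stored big-endian, the bytes at ascending addresses are 66 A9 E3 EE.
Read back as little-endian, the first byte is least significant, giving 0xEEE3A966.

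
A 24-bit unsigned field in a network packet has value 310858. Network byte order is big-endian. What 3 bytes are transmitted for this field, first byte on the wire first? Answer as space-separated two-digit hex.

04 BE 4A

310858 in hexadecimal, padded to 24 bits, is 0x04BE4A.
Split into bytes (most-significant first): 04 BE 4A.
In big-endian order the high byte comes first in memory.
So the memory order matches the most-significant-first order: 04 BE 4A.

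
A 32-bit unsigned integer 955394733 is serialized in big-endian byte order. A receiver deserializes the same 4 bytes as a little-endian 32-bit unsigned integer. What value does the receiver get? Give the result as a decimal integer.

955394733 in 32-bit hexadecimal is 0x38F22AAD.
Stored big-endian, the bytes at ascending addresses are 38 F2 2A AD.
Read back as little-endian, the first byte is least significant, giving 0xAD2AF238.
0xAD2AF238 = 2905272888.

2905272888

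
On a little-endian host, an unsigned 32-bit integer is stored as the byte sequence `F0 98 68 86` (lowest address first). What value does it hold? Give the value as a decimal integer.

In little-endian order the low byte comes first in memory.
Reassemble most-significant byte first: 86 68 98 F0 → 0x866898F0.
0x866898F0 = 2255001840.

2255001840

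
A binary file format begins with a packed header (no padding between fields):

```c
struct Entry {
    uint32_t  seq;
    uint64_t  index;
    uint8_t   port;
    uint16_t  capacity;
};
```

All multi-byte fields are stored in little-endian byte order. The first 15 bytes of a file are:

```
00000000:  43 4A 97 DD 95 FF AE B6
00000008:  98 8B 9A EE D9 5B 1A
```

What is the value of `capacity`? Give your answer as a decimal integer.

`capacity` follows `seq` (4 B), `index` (8 B), `port` (1 B), so it starts at offset 4 + 8 + 1 = 13 and occupies 2 bytes.
Bytes at offsets 13..14: 5B 1A.
Little-endian stores the least-significant byte at the lowest address.
Reassemble most-significant byte first: 1A 5B → 0x1A5B.
0x1A5B = 6747.

6747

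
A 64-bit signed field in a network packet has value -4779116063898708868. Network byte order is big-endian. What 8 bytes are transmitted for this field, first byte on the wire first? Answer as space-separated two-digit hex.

BD AD 2B 42 BE F4 54 7C

Two's complement of -4779116063898708868 in 64 bits: 4779116063898708868 = 0x4252D4BD410BAB84; invert → 0xBDAD2B42BEF4547B; add 1 → 0xBDAD2B42BEF4547C.
Split into bytes (most-significant first): BD AD 2B 42 BE F4 54 7C.
Big-endian stores the most-significant byte at the lowest address.
So the memory order matches the most-significant-first order: BD AD 2B 42 BE F4 54 7C.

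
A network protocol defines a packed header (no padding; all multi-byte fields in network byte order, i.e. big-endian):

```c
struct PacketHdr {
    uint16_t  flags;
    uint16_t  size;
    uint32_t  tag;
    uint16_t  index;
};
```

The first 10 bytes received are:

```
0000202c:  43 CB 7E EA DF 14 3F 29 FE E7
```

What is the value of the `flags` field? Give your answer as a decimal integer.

`flags` is the first field, at byte offset 0, occupying 2 bytes.
Bytes at offsets 0..1: 43 CB.
In big-endian order the high byte comes first in memory.
The bytes are already most-significant first: 0x43CB.
0x43CB = 17355.

17355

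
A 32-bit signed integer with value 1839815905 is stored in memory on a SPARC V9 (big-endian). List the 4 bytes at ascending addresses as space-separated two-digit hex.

6D A9 5C E1

1839815905 in hexadecimal, padded to 32 bits, is 0x6DA95CE1.
Split into bytes (most-significant first): 6D A9 5C E1.
Big-endian: lowest address holds the most-significant byte.
So the memory order matches the most-significant-first order: 6D A9 5C E1.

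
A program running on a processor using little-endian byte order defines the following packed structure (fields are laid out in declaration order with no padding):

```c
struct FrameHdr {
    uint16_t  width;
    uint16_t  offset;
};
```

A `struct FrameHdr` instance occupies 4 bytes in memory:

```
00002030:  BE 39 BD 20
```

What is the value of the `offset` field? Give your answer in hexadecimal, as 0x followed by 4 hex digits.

`offset` follows `width` (2 bytes), so it starts at byte offset 2 and occupies 2 bytes.
Bytes at offsets 2..3: BD 20.
In little-endian order the low byte comes first in memory.
Reassemble most-significant byte first: 20 BD → 0x20BD.

0x20BD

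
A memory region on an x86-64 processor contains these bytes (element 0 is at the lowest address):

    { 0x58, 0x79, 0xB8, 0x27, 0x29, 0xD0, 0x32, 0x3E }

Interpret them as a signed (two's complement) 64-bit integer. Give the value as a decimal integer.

4481873454365702488

In little-endian order the low byte comes first in memory.
Reassemble most-significant byte first: 3E 32 D0 29 27 B8 79 58 → 0x3E32D02927B87958.
0x3E32D02927B87958 = 4481873454365702488.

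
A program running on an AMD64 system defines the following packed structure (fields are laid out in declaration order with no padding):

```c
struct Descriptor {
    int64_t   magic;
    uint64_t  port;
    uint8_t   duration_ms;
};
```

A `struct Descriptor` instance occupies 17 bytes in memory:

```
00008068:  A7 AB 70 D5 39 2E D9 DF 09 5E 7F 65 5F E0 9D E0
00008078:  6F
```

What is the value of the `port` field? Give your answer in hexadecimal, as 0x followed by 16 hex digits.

`port` follows `magic` (8 bytes), so it starts at byte offset 8 and occupies 8 bytes.
Bytes at offsets 8..15: 09 5E 7F 65 5F E0 9D E0.
In little-endian order the low byte comes first in memory.
Reassemble most-significant byte first: E0 9D E0 5F 65 7F 5E 09 → 0xE09DE05F657F5E09.

0xE09DE05F657F5E09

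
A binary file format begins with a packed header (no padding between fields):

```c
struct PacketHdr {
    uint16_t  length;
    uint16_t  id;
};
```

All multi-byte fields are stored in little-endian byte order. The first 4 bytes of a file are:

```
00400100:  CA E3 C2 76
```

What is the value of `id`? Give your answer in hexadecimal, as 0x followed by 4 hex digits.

0x76C2

`id` follows `length` (2 bytes), so it starts at byte offset 2 and occupies 2 bytes.
Bytes at offsets 2..3: C2 76.
Little-endian stores the least-significant byte at the lowest address.
Reassemble most-significant byte first: 76 C2 → 0x76C2.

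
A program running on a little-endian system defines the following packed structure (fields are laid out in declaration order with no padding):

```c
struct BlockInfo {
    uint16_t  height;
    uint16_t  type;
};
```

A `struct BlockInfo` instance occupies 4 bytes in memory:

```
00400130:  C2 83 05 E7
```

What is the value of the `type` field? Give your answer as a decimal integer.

`type` follows `height` (2 bytes), so it starts at byte offset 2 and occupies 2 bytes.
Bytes at offsets 2..3: 05 E7.
Little-endian: lowest address holds the least-significant byte.
Reassemble most-significant byte first: E7 05 → 0xE705.
0xE705 = 59141.

59141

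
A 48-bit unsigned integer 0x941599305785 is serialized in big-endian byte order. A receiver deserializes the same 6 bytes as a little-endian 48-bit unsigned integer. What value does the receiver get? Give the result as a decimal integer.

Stored big-endian, the bytes at ascending addresses are 94 15 99 30 57 85.
Read back as little-endian, the first byte is least significant, giving 0x855730991594.
0x855730991594 = 146609523987860.

146609523987860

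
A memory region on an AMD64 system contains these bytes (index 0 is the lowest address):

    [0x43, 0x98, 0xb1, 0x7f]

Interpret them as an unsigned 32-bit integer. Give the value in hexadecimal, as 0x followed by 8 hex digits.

In little-endian order the low byte comes first in memory.
Reassemble most-significant byte first: 7F B1 98 43 → 0x7FB19843.

0x7FB19843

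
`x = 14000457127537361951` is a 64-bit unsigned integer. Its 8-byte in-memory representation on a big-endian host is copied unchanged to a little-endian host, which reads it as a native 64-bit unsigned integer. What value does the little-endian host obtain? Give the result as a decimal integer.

14000457127537361951 in 64-bit hexadecimal is 0xC24B9D9473F3441F.
Stored big-endian, the bytes at ascending addresses are C2 4B 9D 94 73 F3 44 1F.
Read back as little-endian, the first byte is least significant, giving 0x1F44F373949D4BC2.
0x1F44F373949D4BC2 = 2253193391332215746.

2253193391332215746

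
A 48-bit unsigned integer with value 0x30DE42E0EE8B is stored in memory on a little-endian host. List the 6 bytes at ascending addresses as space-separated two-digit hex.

Split into bytes (most-significant first): 30 DE 42 E0 EE 8B.
In little-endian order the low byte comes first in memory.
So at ascending addresses the bytes are 8B EE E0 42 DE 30.

8B EE E0 42 DE 30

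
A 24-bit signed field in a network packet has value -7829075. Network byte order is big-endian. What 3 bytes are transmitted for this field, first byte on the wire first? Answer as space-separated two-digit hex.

Two's complement of -7829075 in 24 bits: 7829075 = 0x777653; invert → 0x8889AC; add 1 → 0x8889AD.
Split into bytes (most-significant first): 88 89 AD.
Big-endian: lowest address holds the most-significant byte.
So the memory order matches the most-significant-first order: 88 89 AD.

88 89 AD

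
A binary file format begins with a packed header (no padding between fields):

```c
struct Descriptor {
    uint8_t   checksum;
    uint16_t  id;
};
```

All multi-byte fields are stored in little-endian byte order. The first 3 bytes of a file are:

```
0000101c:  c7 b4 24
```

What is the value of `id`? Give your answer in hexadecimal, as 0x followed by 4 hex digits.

`id` follows `checksum` (1 byte), so it starts at byte offset 1 and occupies 2 bytes.
Bytes at offsets 1..2: B4 24.
Little-endian stores the least-significant byte at the lowest address.
Reassemble most-significant byte first: 24 B4 → 0x24B4.

0x24B4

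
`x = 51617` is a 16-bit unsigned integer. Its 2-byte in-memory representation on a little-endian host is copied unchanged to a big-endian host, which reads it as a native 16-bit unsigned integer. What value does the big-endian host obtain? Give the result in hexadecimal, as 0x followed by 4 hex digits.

51617 in 16-bit hexadecimal is 0xC9A1.
Stored little-endian, the bytes at ascending addresses are A1 C9.
Read back as big-endian, the last byte is least significant, giving 0xA1C9.

0xA1C9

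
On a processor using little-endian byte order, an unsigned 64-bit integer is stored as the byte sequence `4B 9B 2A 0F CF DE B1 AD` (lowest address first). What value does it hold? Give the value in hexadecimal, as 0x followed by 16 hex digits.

0xADB1DECF0F2A9B4B

Little-endian stores the least-significant byte at the lowest address.
Reassemble most-significant byte first: AD B1 DE CF 0F 2A 9B 4B → 0xADB1DECF0F2A9B4B.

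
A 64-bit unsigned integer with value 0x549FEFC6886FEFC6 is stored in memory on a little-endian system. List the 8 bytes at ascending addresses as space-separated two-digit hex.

Split into bytes (most-significant first): 54 9F EF C6 88 6F EF C6.
Little-endian: lowest address holds the least-significant byte.
So at ascending addresses the bytes are C6 EF 6F 88 C6 EF 9F 54.

C6 EF 6F 88 C6 EF 9F 54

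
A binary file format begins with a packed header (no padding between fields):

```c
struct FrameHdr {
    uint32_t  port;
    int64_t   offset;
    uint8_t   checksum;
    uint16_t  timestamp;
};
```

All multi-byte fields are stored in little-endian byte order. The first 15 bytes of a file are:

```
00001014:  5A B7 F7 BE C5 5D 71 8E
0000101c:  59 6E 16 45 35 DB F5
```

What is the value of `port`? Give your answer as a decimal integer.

`port` is the first field, at byte offset 0, occupying 4 bytes.
Bytes at offsets 0..3: 5A B7 F7 BE.
Little-endian stores the least-significant byte at the lowest address.
Reassemble most-significant byte first: BE F7 B7 5A → 0xBEF7B75A.
0xBEF7B75A = 3203905370.

3203905370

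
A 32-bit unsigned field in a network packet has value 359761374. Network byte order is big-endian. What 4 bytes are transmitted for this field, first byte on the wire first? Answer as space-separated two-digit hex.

15 71 85 DE

359761374 in hexadecimal, padded to 32 bits, is 0x157185DE.
Split into bytes (most-significant first): 15 71 85 DE.
Big-endian stores the most-significant byte at the lowest address.
So the memory order matches the most-significant-first order: 15 71 85 DE.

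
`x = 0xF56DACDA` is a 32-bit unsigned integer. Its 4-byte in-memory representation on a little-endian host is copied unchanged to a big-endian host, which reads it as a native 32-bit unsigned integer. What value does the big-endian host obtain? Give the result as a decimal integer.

3668733429

Stored little-endian, the bytes at ascending addresses are DA AC 6D F5.
Read back as big-endian, the last byte is least significant, giving 0xDAAC6DF5.
0xDAAC6DF5 = 3668733429.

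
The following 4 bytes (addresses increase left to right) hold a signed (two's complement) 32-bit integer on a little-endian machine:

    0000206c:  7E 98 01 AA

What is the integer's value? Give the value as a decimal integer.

In little-endian order the low byte comes first in memory.
Reassemble most-significant byte first: AA 01 98 7E → 0xAA01987E.
Top bit is set, so as a signed 32-bit value this is 0xAA01987E − 2^32 = -1442736002.

-1442736002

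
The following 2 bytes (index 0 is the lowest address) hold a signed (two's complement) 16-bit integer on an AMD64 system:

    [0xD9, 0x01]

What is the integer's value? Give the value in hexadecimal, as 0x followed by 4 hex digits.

0x01D9

Little-endian stores the least-significant byte at the lowest address.
Reassemble most-significant byte first: 01 D9 → 0x01D9.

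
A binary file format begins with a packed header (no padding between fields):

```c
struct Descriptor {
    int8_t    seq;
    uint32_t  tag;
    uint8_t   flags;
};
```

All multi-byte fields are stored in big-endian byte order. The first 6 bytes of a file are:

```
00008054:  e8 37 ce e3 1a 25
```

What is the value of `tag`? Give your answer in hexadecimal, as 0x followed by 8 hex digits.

0x37CEE31A

`tag` follows `seq` (1 byte), so it starts at byte offset 1 and occupies 4 bytes.
Bytes at offsets 1..4: 37 CE E3 1A.
Big-endian: lowest address holds the most-significant byte.
The bytes are already most-significant first: 0x37CEE31A.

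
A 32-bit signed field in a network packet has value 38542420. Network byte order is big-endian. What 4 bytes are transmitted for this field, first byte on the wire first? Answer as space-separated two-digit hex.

02 4C 1C 54

38542420 in hexadecimal, padded to 32 bits, is 0x024C1C54.
Split into bytes (most-significant first): 02 4C 1C 54.
In big-endian order the high byte comes first in memory.
So the memory order matches the most-significant-first order: 02 4C 1C 54.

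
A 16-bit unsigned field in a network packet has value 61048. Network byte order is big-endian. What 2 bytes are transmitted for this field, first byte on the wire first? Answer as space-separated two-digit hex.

EE 78

61048 in hexadecimal, padded to 16 bits, is 0xEE78.
Split into bytes (most-significant first): EE 78.
Big-endian: lowest address holds the most-significant byte.
So the memory order matches the most-significant-first order: EE 78.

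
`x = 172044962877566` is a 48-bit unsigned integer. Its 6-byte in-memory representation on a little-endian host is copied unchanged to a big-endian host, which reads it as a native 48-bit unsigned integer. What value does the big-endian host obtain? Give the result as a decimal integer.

172044962877566 in 48-bit hexadecimal is 0x9C7956E5D07E.
Stored little-endian, the bytes at ascending addresses are 7E D0 E5 56 79 9C.
Read back as big-endian, the last byte is least significant, giving 0x7ED0E556799C.
0x7ED0E556799C = 139435665947036.

139435665947036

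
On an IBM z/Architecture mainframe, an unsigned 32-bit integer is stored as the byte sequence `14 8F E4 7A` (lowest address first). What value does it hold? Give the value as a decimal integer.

344974458

Big-endian: lowest address holds the most-significant byte.
The bytes are already most-significant first: 0x148FE47A.
0x148FE47A = 344974458.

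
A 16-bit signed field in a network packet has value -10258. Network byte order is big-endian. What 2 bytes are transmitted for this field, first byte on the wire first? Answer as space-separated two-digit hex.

D7 EE

Two's complement of -10258 in 16 bits: 10258 = 0x2812; invert → 0xD7ED; add 1 → 0xD7EE.
Split into bytes (most-significant first): D7 EE.
Big-endian stores the most-significant byte at the lowest address.
So the memory order matches the most-significant-first order: D7 EE.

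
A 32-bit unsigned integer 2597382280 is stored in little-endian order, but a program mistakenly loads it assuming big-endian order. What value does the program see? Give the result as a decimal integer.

2597382280 in 32-bit hexadecimal is 0x9AD0E888.
Stored little-endian, the bytes at ascending addresses are 88 E8 D0 9A.
Read back as big-endian, the last byte is least significant, giving 0x88E8D09A.
0x88E8D09A = 2296959130.

2296959130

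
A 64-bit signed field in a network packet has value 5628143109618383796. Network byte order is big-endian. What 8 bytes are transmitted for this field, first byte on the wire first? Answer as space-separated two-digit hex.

5628143109618383796 in hexadecimal, padded to 64 bits, is 0x4E1B2E56C9DDBBB4.
Split into bytes (most-significant first): 4E 1B 2E 56 C9 DD BB B4.
Big-endian stores the most-significant byte at the lowest address.
So the memory order matches the most-significant-first order: 4E 1B 2E 56 C9 DD BB B4.

4E 1B 2E 56 C9 DD BB B4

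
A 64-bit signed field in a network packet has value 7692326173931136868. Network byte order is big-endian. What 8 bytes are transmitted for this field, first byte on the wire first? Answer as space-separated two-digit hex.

7692326173931136868 in hexadecimal, padded to 64 bits, is 0x6AC0A1E6459AE764.
Split into bytes (most-significant first): 6A C0 A1 E6 45 9A E7 64.
Big-endian stores the most-significant byte at the lowest address.
So the memory order matches the most-significant-first order: 6A C0 A1 E6 45 9A E7 64.

6A C0 A1 E6 45 9A E7 64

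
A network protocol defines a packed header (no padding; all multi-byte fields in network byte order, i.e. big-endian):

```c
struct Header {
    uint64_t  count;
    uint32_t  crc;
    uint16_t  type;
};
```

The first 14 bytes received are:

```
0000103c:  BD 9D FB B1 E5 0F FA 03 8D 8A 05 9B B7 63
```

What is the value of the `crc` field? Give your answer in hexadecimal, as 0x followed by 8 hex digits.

0x8D8A059B

`crc` follows `count` (8 bytes), so it starts at byte offset 8 and occupies 4 bytes.
Bytes at offsets 8..11: 8D 8A 05 9B.
Big-endian: lowest address holds the most-significant byte.
The bytes are already most-significant first: 0x8D8A059B.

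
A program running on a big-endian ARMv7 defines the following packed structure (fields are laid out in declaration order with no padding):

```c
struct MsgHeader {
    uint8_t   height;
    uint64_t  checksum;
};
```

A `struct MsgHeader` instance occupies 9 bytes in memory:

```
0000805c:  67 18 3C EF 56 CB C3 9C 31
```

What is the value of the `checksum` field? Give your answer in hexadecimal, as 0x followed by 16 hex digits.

0x183CEF56CBC39C31

`checksum` follows `height` (1 byte), so it starts at byte offset 1 and occupies 8 bytes.
Bytes at offsets 1..8: 18 3C EF 56 CB C3 9C 31.
Big-endian stores the most-significant byte at the lowest address.
The bytes are already most-significant first: 0x183CEF56CBC39C31.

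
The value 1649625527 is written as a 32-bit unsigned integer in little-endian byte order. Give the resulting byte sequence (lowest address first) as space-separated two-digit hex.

B7 49 53 62

1649625527 in hexadecimal, padded to 32 bits, is 0x625349B7.
Split into bytes (most-significant first): 62 53 49 B7.
In little-endian order the low byte comes first in memory.
So at ascending addresses the bytes are B7 49 53 62.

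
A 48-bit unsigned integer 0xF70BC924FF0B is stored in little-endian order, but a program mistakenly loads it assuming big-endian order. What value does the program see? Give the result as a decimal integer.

13190461721591

Stored little-endian, the bytes at ascending addresses are 0B FF 24 C9 0B F7.
Read back as big-endian, the last byte is least significant, giving 0x0BFF24C90BF7.
0x0BFF24C90BF7 = 13190461721591.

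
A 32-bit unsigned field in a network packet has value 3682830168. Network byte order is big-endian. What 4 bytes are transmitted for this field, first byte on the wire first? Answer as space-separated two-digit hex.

3682830168 in hexadecimal, padded to 32 bits, is 0xDB838758.
Split into bytes (most-significant first): DB 83 87 58.
Big-endian stores the most-significant byte at the lowest address.
So the memory order matches the most-significant-first order: DB 83 87 58.

DB 83 87 58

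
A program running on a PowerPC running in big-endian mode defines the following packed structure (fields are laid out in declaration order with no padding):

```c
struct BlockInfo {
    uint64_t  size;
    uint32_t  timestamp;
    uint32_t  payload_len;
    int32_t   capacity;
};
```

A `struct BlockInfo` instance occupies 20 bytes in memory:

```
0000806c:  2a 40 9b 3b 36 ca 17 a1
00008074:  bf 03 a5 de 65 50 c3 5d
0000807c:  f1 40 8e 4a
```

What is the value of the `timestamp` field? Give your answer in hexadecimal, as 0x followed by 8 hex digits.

`timestamp` follows `size` (8 bytes), so it starts at byte offset 8 and occupies 4 bytes.
Bytes at offsets 8..11: BF 03 A5 DE.
Big-endian: lowest address holds the most-significant byte.
The bytes are already most-significant first: 0xBF03A5DE.

0xBF03A5DE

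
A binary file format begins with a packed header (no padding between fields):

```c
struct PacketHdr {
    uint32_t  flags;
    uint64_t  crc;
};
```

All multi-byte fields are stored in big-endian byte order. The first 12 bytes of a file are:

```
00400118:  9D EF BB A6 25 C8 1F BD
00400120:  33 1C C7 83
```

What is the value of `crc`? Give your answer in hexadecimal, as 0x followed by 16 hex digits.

`crc` follows `flags` (4 bytes), so it starts at byte offset 4 and occupies 8 bytes.
Bytes at offsets 4..11: 25 C8 1F BD 33 1C C7 83.
Big-endian stores the most-significant byte at the lowest address.
The bytes are already most-significant first: 0x25C81FBD331CC783.

0x25C81FBD331CC783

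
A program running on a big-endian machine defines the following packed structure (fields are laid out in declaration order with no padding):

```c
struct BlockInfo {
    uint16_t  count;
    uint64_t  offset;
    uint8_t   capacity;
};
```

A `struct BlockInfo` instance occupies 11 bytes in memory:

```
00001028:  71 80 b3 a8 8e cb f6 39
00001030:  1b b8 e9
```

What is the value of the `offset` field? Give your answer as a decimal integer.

12945754135536933816

`offset` follows `count` (2 bytes), so it starts at byte offset 2 and occupies 8 bytes.
Bytes at offsets 2..9: B3 A8 8E CB F6 39 1B B8.
Big-endian: lowest address holds the most-significant byte.
The bytes are already most-significant first: 0xB3A88ECBF6391BB8.
0xB3A88ECBF6391BB8 = 12945754135536933816.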